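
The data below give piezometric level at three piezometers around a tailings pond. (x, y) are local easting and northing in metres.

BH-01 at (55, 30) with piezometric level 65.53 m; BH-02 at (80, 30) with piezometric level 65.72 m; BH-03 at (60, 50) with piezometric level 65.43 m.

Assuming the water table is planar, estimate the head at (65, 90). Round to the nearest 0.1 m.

65.2 m

With h = a·x + b·y + c and BH-01 as origin, the differences give:
  25·a + 0·b = +0.19
  5·a + 20·b = -0.10
Eliminate b (×20 and ×0, subtract): 500·a = 3.800 → a = ∂h/∂x = +0.007600
Back-substitute: b = ∂h/∂y = -0.006900.
h(65, 90) = 65.53 + (+0.007600)·(10) + (-0.006900)·(60) = 65.53 +0.076 -0.414 = 65.192 m.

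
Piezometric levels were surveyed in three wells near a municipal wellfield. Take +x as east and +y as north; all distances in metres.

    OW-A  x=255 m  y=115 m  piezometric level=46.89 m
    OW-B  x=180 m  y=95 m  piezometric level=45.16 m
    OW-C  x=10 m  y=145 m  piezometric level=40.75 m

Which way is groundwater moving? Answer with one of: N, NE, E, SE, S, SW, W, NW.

Three-point gradient (reference OW-A): Δ to OW-B = (-75, -20, -1.73), Δ to OW-C = (-245, 30, -6.14).
∂h/∂x = +0.02443, ∂h/∂y = -0.005126 (det = -7150).
Flow = −∇h = (-0.02443 east, +0.005126 north), which points west.

W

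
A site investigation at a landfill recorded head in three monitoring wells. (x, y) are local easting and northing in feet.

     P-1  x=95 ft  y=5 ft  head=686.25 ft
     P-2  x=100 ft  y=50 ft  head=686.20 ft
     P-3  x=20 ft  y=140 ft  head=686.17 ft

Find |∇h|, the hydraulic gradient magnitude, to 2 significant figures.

0.0013

Differences from P-1: to P-2 (Δx, Δy, Δh) = (5, 45, -0.05); to P-3 = (-75, 135, -0.08).
Solve a·Δx + b·Δy = Δh: det = 5·135 − (-75)·45 = 4050.
∂h/∂x = [(-0.05)·135 − (-0.08)·45] / 4050 = -0.0007778
∂h/∂y = [5·(-0.08) − (-75)·(-0.05)] / 4050 = -0.001025
|∇h| = √(-0.0007778² + -0.001025²) = 0.001287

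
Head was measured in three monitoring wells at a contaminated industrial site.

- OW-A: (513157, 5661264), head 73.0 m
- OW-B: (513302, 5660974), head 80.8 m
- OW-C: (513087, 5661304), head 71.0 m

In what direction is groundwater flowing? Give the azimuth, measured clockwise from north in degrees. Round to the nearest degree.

Three-point gradient (reference OW-A): Δ to OW-B = (145, -290, +7.8), Δ to OW-C = (-70, 40, -2.0).
∂h/∂x = +0.01848, ∂h/∂y = -0.01766 (det = -14500).
Flow direction (−∇h) has components (-0.01848 E, +0.01766 N).
Azimuth = atan2(E, N) = atan2(-0.01848, +0.01766) = 313.7° ≈ 314°.

314°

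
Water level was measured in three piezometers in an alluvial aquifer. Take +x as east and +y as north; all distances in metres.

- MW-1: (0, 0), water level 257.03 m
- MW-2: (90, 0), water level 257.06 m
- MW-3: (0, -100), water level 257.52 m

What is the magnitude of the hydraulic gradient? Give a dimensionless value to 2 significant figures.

0.0049

∂h/∂x = (257.06 − 257.03) / (90 − 0) = +0.0003333
∂h/∂y = (257.52 − 257.03) / (-100 − 0) = -0.004900
|∇h| = √(0.0003333² + -0.004900²) = 0.004911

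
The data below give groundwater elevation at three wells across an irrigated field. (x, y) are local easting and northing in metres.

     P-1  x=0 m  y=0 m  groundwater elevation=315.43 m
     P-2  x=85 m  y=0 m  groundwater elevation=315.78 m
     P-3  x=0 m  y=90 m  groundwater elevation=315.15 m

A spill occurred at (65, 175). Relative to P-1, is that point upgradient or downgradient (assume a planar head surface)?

downgradient

∂h/∂x = (315.78 − 315.43) / (85 − 0) = +0.004118
∂h/∂y = (315.15 − 315.43) / (90 − 0) = -0.003111
Head at (65, 175) = 315.43 + (+0.004118)·(65) + (-0.003111)·(175) = 315.15 m.
That is lower than the 315.43 m at P-1, so the point is downgradient.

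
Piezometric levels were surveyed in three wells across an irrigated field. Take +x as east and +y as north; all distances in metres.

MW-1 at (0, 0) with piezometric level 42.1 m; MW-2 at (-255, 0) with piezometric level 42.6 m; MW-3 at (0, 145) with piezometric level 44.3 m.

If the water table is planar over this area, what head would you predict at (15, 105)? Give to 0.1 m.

43.7 m

∂h/∂x = (42.6 − 42.1) / (-255 − 0) = -0.001961
∂h/∂y = (44.3 − 42.1) / (145 − 0) = +0.01517
h(15, 105) = 42.1 + (-0.001961)·(15) + (+0.01517)·(105) = 42.1 -0.029 +1.593 = 43.664 m.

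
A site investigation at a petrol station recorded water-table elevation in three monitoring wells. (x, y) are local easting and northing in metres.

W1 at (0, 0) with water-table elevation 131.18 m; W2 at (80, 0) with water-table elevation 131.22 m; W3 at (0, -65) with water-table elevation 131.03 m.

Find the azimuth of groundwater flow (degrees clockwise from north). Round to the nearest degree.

192°

∂h/∂x = (131.22 − 131.18) / (80 − 0) = +0.0005000
∂h/∂y = (131.03 − 131.18) / (-65 − 0) = +0.002308
Flow direction (−∇h) has components (-0.0005000 E, -0.002308 N).
Azimuth = atan2(E, N) = atan2(-0.0005000, -0.002308) = 192.2° ≈ 192°.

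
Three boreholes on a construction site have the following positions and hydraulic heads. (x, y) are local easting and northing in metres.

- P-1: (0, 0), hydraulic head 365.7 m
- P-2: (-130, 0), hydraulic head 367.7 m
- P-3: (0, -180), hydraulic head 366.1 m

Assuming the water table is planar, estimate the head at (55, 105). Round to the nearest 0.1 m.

∂h/∂x = (367.7 − 365.7) / (-130 − 0) = -0.01538
∂h/∂y = (366.1 − 365.7) / (-180 − 0) = -0.002222
h(55, 105) = 365.7 + (-0.01538)·(55) + (-0.002222)·(105) = 365.7 -0.846 -0.233 = 364.621 m.

364.6 m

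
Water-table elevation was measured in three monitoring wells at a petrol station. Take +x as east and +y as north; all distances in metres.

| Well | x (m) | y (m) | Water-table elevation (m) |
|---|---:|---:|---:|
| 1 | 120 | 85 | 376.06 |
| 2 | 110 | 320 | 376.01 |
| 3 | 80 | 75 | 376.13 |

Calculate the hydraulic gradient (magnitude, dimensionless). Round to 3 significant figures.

With h = a·x + b·y + c and 1 as origin, the differences give:
  (-10)·a + 235·b = -0.05
  (-40)·a + (-10)·b = +0.07
Eliminate b (×(-10) and ×235, subtract): 9500·a = -15.950 → a = ∂h/∂x = -0.001679
Back-substitute: b = ∂h/∂y = -0.0002842.
|∇h| = √(-0.001679² + -0.0002842²) = 0.001703

0.00170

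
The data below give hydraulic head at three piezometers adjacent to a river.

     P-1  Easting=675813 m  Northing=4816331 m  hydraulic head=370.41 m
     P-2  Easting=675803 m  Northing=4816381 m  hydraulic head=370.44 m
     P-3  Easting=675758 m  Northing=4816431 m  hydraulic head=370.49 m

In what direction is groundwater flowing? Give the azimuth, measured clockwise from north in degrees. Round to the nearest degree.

With h = a·x + b·y + c and P-1 as origin, the differences give:
  (-10)·a + 50·b = +0.03
  (-55)·a + 100·b = +0.08
Eliminate b (×100 and ×50, subtract): 1750·a = -1.000 → a = ∂h/∂x = -0.0005714
Back-substitute: b = ∂h/∂y = +0.0004857.
Flow direction (−∇h) has components (+0.0005714 E, -0.0004857 N).
Azimuth = atan2(E, N) = atan2(+0.0005714, -0.0004857) = 130.4° ≈ 130°.

130°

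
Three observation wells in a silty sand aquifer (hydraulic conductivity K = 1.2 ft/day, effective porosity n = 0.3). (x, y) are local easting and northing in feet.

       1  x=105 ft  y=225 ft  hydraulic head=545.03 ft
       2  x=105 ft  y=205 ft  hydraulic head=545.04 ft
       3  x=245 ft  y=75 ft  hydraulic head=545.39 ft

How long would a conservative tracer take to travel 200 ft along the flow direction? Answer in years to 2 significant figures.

65 years

Taking 1 as reference: 2−1 = (0, -20, +0.01); 3−1 = (140, -150, +0.36).
Determinant of the coordinate differences = 0·(-150) − 140·(-20) = 2800.
∂h/∂x = [(+0.01)·(-150) − (+0.36)·(-20)] / 2800 = +0.002036
∂h/∂y = [0·(+0.36) − 140·(+0.01)] / 2800 = -0.0005000
|∇h| = √(0.002036² + -0.0005000²) = 0.002096
Seepage velocity v = K·i/n = 1.2 × 0.002096 / 0.3 = 0.008384 ft/day.
t = 200 / 0.008384 = 2.385e+04 days = 65.3 years.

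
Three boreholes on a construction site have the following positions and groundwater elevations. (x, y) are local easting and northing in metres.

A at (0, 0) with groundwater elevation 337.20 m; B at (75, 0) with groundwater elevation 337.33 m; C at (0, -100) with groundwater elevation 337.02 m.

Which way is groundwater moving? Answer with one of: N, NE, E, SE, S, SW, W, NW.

SW

∂h/∂x = (337.33 − 337.20) / (75 − 0) = +0.001733
∂h/∂y = (337.02 − 337.20) / (-100 − 0) = +0.001800
Flow = −∇h = (-0.001733 east, -0.001800 north), which points southwest.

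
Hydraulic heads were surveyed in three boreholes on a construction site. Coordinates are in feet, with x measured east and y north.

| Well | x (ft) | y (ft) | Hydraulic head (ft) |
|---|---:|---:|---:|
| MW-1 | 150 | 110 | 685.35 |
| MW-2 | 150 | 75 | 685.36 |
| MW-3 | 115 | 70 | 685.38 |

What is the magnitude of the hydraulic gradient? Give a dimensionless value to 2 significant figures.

Taking MW-1 as reference: MW-2−MW-1 = (0, -35, +0.01); MW-3−MW-1 = (-35, -40, +0.03).
Determinant of the coordinate differences = 0·(-40) − (-35)·(-35) = -1225.
∂h/∂x = [(+0.01)·(-40) − (+0.03)·(-35)] / -1225 = -0.0005306
∂h/∂y = [0·(+0.03) − (-35)·(+0.01)] / -1225 = -0.0002857
|∇h| = √(-0.0005306² + -0.0002857²) = 0.0006026

0.00060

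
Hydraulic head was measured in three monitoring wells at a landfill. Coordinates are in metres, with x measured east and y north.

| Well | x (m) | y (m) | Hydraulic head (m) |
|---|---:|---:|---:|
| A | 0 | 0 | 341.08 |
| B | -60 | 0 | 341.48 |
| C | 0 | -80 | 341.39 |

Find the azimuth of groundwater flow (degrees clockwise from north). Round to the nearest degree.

∂h/∂x = (341.48 − 341.08) / (-60 − 0) = -0.006667
∂h/∂y = (341.39 − 341.08) / (-80 − 0) = -0.003875
Flow direction (−∇h) has components (+0.006667 E, +0.003875 N).
Azimuth = atan2(E, N) = atan2(+0.006667, +0.003875) = 59.8° ≈ 060°.

060°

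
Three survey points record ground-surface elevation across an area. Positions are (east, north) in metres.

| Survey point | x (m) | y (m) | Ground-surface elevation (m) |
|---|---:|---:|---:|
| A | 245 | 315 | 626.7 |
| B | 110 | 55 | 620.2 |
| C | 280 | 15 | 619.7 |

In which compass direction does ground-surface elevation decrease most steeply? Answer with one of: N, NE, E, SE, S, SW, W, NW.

S

With z = a·x + b·y + c and A as origin, the differences give:
  (-135)·a + (-260)·b = -6.5
  35·a + (-300)·b = -7.0
Eliminate b (×(-300) and ×(-260), subtract): 49600·a = 130.00 → a = ∂z/∂x = +0.002621
Back-substitute: b = ∂z/∂y = +0.02364.
Steepest decrease is along −∇f = (-0.002621 E, -0.02364 N) → south.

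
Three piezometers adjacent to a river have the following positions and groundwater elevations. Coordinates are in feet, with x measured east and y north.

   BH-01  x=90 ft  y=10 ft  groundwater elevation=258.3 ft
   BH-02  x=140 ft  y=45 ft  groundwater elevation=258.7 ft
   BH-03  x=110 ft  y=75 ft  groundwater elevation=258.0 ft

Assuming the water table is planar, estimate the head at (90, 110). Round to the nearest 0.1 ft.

Differences from BH-01: to BH-02 (Δx, Δy, Δh) = (50, 35, +0.4); to BH-03 = (20, 65, -0.3).
Determinant of the coordinate differences = 50·65 − 20·35 = 2550.
∂h/∂x = [(+0.4)·65 − (-0.3)·35] / 2550 = +0.01431
∂h/∂y = [50·(-0.3) − 20·(+0.4)] / 2550 = -0.009020
h(90, 110) = 258.3 + (+0.01431)·(0) + (-0.009020)·(100) = 258.3 +0.000 -0.902 = 257.398 ft.

257.4 ft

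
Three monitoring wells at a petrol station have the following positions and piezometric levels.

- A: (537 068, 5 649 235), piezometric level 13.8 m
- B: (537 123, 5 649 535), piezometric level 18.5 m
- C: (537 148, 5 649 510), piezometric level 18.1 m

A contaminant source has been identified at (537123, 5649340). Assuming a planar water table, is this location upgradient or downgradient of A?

upgradient

With h = a·x + b·y + c and A as origin, the differences give:
  55·a + 300·b = +4.7
  80·a + 275·b = +4.3
Eliminate b (×275 and ×300, subtract): -8875·a = 2.50 → a = ∂h/∂x = -0.0002817
Back-substitute: b = ∂h/∂y = +0.01572.
Head at (537123, 5649340) = 13.8 + (-0.0002817)·(55) + (+0.01572)·(105) = 15.43 m.
That is higher than the 13.8 m at A, so the point is upgradient.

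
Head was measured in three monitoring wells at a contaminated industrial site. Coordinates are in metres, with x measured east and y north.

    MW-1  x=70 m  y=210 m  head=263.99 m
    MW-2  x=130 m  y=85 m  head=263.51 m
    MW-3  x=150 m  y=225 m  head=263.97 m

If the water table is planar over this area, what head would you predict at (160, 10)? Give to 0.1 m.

263.2 m

Taking MW-1 as reference: MW-2−MW-1 = (60, -125, -0.48); MW-3−MW-1 = (80, 15, -0.02).
Determinant of the coordinate differences = 60·15 − 80·(-125) = 10900.
∂h/∂x = [(-0.48)·15 − (-0.02)·(-125)] / 10900 = -0.0008899
∂h/∂y = [60·(-0.02) − 80·(-0.48)] / 10900 = +0.003413
h(160, 10) = 263.99 + (-0.0008899)·(90) + (+0.003413)·(-200) = 263.99 -0.080 -0.683 = 263.227 m.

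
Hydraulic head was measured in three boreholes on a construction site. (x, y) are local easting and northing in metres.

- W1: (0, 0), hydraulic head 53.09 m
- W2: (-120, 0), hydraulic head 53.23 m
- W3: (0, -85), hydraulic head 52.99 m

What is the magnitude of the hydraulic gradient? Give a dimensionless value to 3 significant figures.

∂h/∂x = (53.23 − 53.09) / (-120 − 0) = -0.001167
∂h/∂y = (52.99 − 53.09) / (-85 − 0) = +0.001176
|∇h| = √(-0.001167² + 0.001176²) = 0.001657

0.00166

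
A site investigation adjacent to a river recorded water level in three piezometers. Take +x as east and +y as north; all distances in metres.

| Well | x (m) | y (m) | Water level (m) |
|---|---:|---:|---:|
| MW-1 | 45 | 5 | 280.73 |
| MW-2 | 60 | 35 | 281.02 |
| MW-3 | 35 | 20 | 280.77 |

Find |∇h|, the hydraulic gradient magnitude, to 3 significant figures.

With h = a·x + b·y + c and MW-1 as origin, the differences give:
  15·a + 30·b = +0.29
  (-10)·a + 15·b = +0.04
Eliminate b (×15 and ×30, subtract): 525·a = 3.150 → a = ∂h/∂x = +0.006000
Back-substitute: b = ∂h/∂y = +0.006667.
|∇h| = √(0.006000² + 0.006667²) = 0.008969

0.00897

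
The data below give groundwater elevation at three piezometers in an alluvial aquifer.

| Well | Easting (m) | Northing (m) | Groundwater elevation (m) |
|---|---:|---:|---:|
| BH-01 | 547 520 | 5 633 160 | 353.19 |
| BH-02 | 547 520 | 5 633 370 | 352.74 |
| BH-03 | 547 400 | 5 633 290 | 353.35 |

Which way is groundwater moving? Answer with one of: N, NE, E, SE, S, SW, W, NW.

Differences from BH-01: to BH-02 (Δx, Δy, Δh) = (0, 210, -0.45); to BH-03 = (-120, 130, +0.16).
Determinant of the coordinate differences = 0·130 − (-120)·210 = 25200.
∂h/∂x = [(-0.45)·130 − (+0.16)·210] / 25200 = -0.003655
∂h/∂y = [0·(+0.16) − (-120)·(-0.45)] / 25200 = -0.002143
Flow = −∇h = (+0.003655 east, +0.002143 north), which points northeast.

NE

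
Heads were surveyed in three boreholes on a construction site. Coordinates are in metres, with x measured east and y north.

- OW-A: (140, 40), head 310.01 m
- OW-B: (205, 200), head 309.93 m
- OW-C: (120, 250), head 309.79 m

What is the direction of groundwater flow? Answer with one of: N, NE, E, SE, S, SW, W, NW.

Taking OW-A as reference: OW-B−OW-A = (65, 160, -0.08); OW-C−OW-A = (-20, 210, -0.22).
Solve a·Δx + b·Δy = Δh: det = 65·210 − (-20)·160 = 16850.
∂h/∂x = [(-0.08)·210 − (-0.22)·160] / 16850 = +0.001092
∂h/∂y = [65·(-0.22) − (-20)·(-0.08)] / 16850 = -0.0009436
Flow = −∇h = (-0.001092 east, +0.0009436 north), which points northwest.

NW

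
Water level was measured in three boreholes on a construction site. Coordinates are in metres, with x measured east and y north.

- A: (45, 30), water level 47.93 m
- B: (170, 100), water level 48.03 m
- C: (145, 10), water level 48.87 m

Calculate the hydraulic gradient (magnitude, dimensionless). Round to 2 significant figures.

Taking A as reference: B−A = (125, 70, +0.10); C−A = (100, -20, +0.94).
Solve a·Δx + b·Δy = Δh: det = 125·(-20) − 100·70 = -9500.
∂h/∂x = [(+0.10)·(-20) − (+0.94)·70] / -9500 = +0.007137
∂h/∂y = [125·(+0.94) − 100·(+0.10)] / -9500 = -0.01132
|∇h| = √(0.007137² + -0.01132²) = 0.01338

0.013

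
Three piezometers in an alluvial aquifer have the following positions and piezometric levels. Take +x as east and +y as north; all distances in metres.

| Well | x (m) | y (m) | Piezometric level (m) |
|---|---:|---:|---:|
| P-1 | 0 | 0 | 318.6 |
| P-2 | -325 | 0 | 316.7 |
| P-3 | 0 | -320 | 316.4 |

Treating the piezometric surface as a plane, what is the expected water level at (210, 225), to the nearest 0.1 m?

321.4 m

∂h/∂x = (316.7 − 318.6) / (-325 − 0) = +0.005846
∂h/∂y = (316.4 − 318.6) / (-320 − 0) = +0.006875
h(210, 225) = 318.6 + (+0.005846)·(210) + (+0.006875)·(225) = 318.6 +1.228 +1.547 = 321.375 m.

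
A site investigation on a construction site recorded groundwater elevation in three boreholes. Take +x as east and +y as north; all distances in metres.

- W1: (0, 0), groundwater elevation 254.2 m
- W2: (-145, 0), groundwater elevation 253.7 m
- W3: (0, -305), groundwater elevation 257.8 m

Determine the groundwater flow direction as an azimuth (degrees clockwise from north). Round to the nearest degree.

∂h/∂x = (253.7 − 254.2) / (-145 − 0) = +0.003448
∂h/∂y = (257.8 − 254.2) / (-305 − 0) = -0.01180
Flow direction (−∇h) has components (-0.003448 E, +0.01180 N).
Azimuth = atan2(E, N) = atan2(-0.003448, +0.01180) = 343.7° ≈ 344°.

344°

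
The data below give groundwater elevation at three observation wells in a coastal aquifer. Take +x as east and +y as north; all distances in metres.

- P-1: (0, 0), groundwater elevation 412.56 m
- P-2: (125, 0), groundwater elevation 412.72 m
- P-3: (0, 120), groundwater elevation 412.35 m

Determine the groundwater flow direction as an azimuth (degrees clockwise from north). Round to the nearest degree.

324°

∂h/∂x = (412.72 − 412.56) / (125 − 0) = +0.001280
∂h/∂y = (412.35 − 412.56) / (120 − 0) = -0.001750
Flow direction (−∇h) has components (-0.001280 E, +0.001750 N).
Azimuth = atan2(E, N) = atan2(-0.001280, +0.001750) = 323.8° ≈ 324°.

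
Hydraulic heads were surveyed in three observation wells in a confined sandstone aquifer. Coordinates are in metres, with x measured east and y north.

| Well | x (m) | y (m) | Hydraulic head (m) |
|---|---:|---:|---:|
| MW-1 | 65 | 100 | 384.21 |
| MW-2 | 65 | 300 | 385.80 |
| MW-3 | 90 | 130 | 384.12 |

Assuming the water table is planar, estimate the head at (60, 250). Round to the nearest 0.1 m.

385.5 m

With h = a·x + b·y + c and MW-1 as origin, the differences give:
  0·a + 200·b = +1.59
  25·a + 30·b = -0.09
Eliminate b (×30 and ×200, subtract): -5000·a = 65.700 → a = ∂h/∂x = -0.01314
Back-substitute: b = ∂h/∂y = +0.007950.
h(60, 250) = 384.21 + (-0.01314)·(-5) + (+0.007950)·(150) = 384.21 +0.066 +1.193 = 385.468 m.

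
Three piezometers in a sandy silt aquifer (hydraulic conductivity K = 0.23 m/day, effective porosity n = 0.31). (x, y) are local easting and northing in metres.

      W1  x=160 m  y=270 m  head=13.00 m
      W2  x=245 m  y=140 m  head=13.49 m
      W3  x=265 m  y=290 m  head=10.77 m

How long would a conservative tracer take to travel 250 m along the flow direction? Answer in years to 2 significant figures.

38 years

Three-point gradient (reference W1): Δ to W2 = (85, -130, +0.49), Δ to W3 = (105, 20, -2.23).
∂h/∂x = -0.01825, ∂h/∂y = -0.01570 (det = 15350).
|∇h| = √(-0.01825² + -0.01570²) = 0.02407
Seepage velocity v = K·i/n = 0.23 × 0.02407 / 0.31 = 0.01786 m/day.
t = 250 / 0.01786 = 1.4e+04 days = 38.3 years.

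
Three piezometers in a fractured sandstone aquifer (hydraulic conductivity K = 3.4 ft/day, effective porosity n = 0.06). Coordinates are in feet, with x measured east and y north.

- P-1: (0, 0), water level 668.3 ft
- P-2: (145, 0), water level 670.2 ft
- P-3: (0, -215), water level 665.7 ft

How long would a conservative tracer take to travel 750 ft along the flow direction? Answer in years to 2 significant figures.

∂h/∂x = (670.2 − 668.3) / (145 − 0) = +0.01310
∂h/∂y = (665.7 − 668.3) / (-215 − 0) = +0.01209
|∇h| = √(0.01310² + 0.01209²) = 0.01783
Seepage velocity v = K·i/n = 3.4 × 0.01783 / 0.06 = 1.01 ft/day.
t = 750 / 1.01 = 742.6 days = 2.03 years.

2.0 years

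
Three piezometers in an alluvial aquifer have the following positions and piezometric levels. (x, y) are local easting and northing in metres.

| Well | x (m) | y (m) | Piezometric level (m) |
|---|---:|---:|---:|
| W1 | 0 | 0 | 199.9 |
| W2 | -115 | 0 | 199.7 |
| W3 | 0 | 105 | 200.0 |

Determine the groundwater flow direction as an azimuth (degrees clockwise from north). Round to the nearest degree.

∂h/∂x = (199.7 − 199.9) / (-115 − 0) = +0.001739
∂h/∂y = (200.0 − 199.9) / (105 − 0) = +0.0009524
Flow direction (−∇h) has components (-0.001739 E, -0.0009524 N).
Azimuth = atan2(E, N) = atan2(-0.001739, -0.0009524) = 241.3° ≈ 241°.

241°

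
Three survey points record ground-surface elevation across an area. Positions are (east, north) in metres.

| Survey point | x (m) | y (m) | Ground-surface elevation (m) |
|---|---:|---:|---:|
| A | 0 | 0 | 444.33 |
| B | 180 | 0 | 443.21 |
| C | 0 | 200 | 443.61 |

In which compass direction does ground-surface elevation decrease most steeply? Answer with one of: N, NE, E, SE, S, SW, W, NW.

NE

∂z/∂x = (443.21 − 444.33) / (180 − 0) = -0.006222
∂z/∂y = (443.61 − 444.33) / (200 − 0) = -0.003600
Steepest decrease is along −∇f = (+0.006222 E, +0.003600 N) → northeast.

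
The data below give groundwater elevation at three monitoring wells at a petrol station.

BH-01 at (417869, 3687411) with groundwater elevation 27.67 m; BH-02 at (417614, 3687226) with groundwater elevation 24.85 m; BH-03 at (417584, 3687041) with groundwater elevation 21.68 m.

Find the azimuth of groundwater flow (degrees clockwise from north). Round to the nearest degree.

Taking BH-01 as reference: BH-02−BH-01 = (-255, -185, -2.82); BH-03−BH-01 = (-285, -370, -5.99).
Determinant of the coordinate differences = (-255)·(-370) − (-285)·(-185) = 41625.
∂h/∂x = [(-2.82)·(-370) − (-5.99)·(-185)] / 41625 = -0.001556
∂h/∂y = [(-255)·(-5.99) − (-285)·(-2.82)] / 41625 = +0.01739
Flow direction (−∇h) has components (+0.001556 E, -0.01739 N).
Azimuth = atan2(E, N) = atan2(+0.001556, -0.01739) = 174.9° ≈ 175°.

175°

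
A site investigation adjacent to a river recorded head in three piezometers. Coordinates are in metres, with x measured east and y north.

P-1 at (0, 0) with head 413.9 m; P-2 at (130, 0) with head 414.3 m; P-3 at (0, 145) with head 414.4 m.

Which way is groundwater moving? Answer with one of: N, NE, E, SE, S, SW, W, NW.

SW

∂h/∂x = (414.3 − 413.9) / (130 − 0) = +0.003077
∂h/∂y = (414.4 − 413.9) / (145 − 0) = +0.003448
Flow = −∇h = (-0.003077 east, -0.003448 north), which points southwest.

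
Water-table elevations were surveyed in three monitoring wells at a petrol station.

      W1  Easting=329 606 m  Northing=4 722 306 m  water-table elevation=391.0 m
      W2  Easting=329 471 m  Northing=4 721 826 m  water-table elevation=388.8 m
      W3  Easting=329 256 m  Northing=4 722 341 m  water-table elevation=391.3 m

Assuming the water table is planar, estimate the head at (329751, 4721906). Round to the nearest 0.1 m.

Differences from W1: to W2 (Δx, Δy, Δh) = (-135, -480, -2.2); to W3 = (-350, 35, +0.3).
Solve a·Δx + b·Δy = Δh: det = (-135)·35 − (-350)·(-480) = -172725.
∂h/∂x = [(-2.2)·35 − (+0.3)·(-480)] / -172725 = -0.0003879
∂h/∂y = [(-135)·(+0.3) − (-350)·(-2.2)] / -172725 = +0.004692
h(329751, 4721906) = 391.0 + (-0.0003879)·(145) + (+0.004692)·(-400) = 391.0 -0.056 -1.877 = 389.067 m.

389.1 m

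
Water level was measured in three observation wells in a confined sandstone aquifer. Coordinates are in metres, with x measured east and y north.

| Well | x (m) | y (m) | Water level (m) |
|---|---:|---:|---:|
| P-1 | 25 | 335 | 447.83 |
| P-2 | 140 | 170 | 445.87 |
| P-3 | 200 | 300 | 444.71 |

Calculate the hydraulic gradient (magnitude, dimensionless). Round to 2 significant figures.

0.018

With h = a·x + b·y + c and P-1 as origin, the differences give:
  115·a + (-165)·b = -1.96
  175·a + (-35)·b = -3.12
Eliminate b (×(-35) and ×(-165), subtract): 24850·a = -446.200 → a = ∂h/∂x = -0.01796
Back-substitute: b = ∂h/∂y = -0.0006358.
|∇h| = √(-0.01796² + -0.0006358²) = 0.01797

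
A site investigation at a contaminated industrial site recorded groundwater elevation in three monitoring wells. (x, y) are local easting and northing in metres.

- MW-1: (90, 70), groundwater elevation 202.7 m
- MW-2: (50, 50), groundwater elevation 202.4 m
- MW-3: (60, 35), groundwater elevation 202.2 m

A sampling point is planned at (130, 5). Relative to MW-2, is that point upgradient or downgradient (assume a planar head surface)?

downgradient

Taking MW-1 as reference: MW-2−MW-1 = (-40, -20, -0.3); MW-3−MW-1 = (-30, -35, -0.5).
Solve a·Δx + b·Δy = Δh: det = (-40)·(-35) − (-30)·(-20) = 800.
∂h/∂x = [(-0.3)·(-35) − (-0.5)·(-20)] / 800 = +0.0006250
∂h/∂y = [(-40)·(-0.5) − (-30)·(-0.3)] / 800 = +0.01375
Head at (130, 5) = 202.7 + (+0.0006250)·(40) + (+0.01375)·(-65) = 201.83 m.
That is lower than the 202.4 m at MW-2, so the point is downgradient.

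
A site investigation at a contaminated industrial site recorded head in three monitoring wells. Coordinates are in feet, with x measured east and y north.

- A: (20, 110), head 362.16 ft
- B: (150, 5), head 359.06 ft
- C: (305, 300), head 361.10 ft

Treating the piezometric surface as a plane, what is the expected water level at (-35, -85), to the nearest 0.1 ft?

360.2 ft

With h = a·x + b·y + c and A as origin, the differences give:
  130·a + (-105)·b = -3.10
  285·a + 190·b = -1.06
Eliminate b (×190 and ×(-105), subtract): 54625·a = -700.300 → a = ∂h/∂x = -0.01282
Back-substitute: b = ∂h/∂y = +0.01365.
h(-35, -85) = 362.16 + (-0.01282)·(-55) + (+0.01365)·(-195) = 362.16 +0.705 -2.662 = 360.203 ft.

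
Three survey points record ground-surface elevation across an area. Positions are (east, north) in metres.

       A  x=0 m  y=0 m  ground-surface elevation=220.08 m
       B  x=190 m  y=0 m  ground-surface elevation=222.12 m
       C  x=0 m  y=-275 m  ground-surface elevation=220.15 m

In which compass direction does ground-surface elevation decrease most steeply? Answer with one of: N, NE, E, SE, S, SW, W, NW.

W

∂z/∂x = (222.12 − 220.08) / (190 − 0) = +0.01074
∂z/∂y = (220.15 − 220.08) / (-275 − 0) = -0.0002545
Steepest decrease is along −∇f = (-0.01074 E, +0.0002545 N) → west.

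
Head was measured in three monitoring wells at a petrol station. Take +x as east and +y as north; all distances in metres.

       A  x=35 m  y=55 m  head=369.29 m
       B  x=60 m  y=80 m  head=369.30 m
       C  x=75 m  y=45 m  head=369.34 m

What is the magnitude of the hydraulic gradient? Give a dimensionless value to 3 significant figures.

Differences from A: to B (Δx, Δy, Δh) = (25, 25, +0.01); to C = (40, -10, +0.05).
Determinant of the coordinate differences = 25·(-10) − 40·25 = -1250.
∂h/∂x = [(+0.01)·(-10) − (+0.05)·25] / -1250 = +0.001080
∂h/∂y = [25·(+0.05) − 40·(+0.01)] / -1250 = -0.0006800
|∇h| = √(0.001080² + -0.0006800²) = 0.001276

0.00128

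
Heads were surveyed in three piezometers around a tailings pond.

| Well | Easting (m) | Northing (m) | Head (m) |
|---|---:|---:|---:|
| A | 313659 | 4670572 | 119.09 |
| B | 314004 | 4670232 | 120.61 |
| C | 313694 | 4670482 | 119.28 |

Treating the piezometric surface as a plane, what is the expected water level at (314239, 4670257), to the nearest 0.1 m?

Taking A as reference: B−A = (345, -340, +1.52); C−A = (35, -90, +0.19).
Solve a·Δx + b·Δy = Δh: det = 345·(-90) − 35·(-340) = -19150.
∂h/∂x = [(+1.52)·(-90) − (+0.19)·(-340)] / -19150 = +0.003770
∂h/∂y = [345·(+0.19) − 35·(+1.52)] / -19150 = -0.0006449
h(314239, 4670257) = 119.09 + (+0.003770)·(580) + (-0.0006449)·(-315) = 119.09 +2.187 +0.203 = 121.480 m.

121.5 m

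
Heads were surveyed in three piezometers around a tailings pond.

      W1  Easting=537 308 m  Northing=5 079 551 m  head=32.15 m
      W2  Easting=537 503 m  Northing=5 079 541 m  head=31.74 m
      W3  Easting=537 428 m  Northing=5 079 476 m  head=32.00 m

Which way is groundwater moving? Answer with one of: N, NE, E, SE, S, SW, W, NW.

NE

Taking W1 as reference: W2−W1 = (195, -10, -0.41); W3−W1 = (120, -75, -0.15).
Solve a·Δx + b·Δy = Δh: det = 195·(-75) − 120·(-10) = -13425.
∂h/∂x = [(-0.41)·(-75) − (-0.15)·(-10)] / -13425 = -0.002179
∂h/∂y = [195·(-0.15) − 120·(-0.41)] / -13425 = -0.001486
Flow = −∇h = (+0.002179 east, +0.001486 north), which points northeast.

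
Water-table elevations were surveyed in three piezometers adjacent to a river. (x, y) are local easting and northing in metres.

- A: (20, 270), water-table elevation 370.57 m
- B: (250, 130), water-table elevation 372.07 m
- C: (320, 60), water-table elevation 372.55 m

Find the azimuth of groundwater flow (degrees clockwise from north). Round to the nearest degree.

Taking A as reference: B−A = (230, -140, +1.50); C−A = (300, -210, +1.98).
Determinant of the coordinate differences = 230·(-210) − 300·(-140) = -6300.
∂h/∂x = [(+1.50)·(-210) − (+1.98)·(-140)] / -6300 = +0.006000
∂h/∂y = [230·(+1.98) − 300·(+1.50)] / -6300 = -0.0008571
Flow direction (−∇h) has components (-0.006000 E, +0.0008571 N).
Azimuth = atan2(E, N) = atan2(-0.006000, +0.0008571) = 278.1° ≈ 278°.

278°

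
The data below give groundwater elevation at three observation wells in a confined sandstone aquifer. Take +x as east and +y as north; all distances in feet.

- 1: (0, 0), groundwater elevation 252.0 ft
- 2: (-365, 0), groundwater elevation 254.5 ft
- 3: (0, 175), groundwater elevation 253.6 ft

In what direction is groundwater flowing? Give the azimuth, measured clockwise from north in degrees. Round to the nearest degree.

143°

∂h/∂x = (254.5 − 252.0) / (-365 − 0) = -0.006849
∂h/∂y = (253.6 − 252.0) / (175 − 0) = +0.009143
Flow direction (−∇h) has components (+0.006849 E, -0.009143 N).
Azimuth = atan2(E, N) = atan2(+0.006849, -0.009143) = 143.2° ≈ 143°.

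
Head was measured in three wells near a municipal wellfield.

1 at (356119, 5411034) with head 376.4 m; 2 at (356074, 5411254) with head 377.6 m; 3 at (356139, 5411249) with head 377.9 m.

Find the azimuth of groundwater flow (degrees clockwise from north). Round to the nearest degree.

With h = a·x + b·y + c and 1 as origin, the differences give:
  (-45)·a + 220·b = +1.2
  20·a + 215·b = +1.5
Eliminate b (×215 and ×220, subtract): -14075·a = -72.00 → a = ∂h/∂x = +0.005115
Back-substitute: b = ∂h/∂y = +0.006501.
Flow direction (−∇h) has components (-0.005115 E, -0.006501 N).
Azimuth = atan2(E, N) = atan2(-0.005115, -0.006501) = 218.2° ≈ 218°.

218°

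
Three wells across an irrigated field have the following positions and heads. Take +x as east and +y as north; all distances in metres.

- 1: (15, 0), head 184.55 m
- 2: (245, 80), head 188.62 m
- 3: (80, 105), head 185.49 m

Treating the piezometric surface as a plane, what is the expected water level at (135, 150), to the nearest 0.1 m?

186.4 m

Differences from 1: to 2 (Δx, Δy, Δh) = (230, 80, +4.07); to 3 = (65, 105, +0.94).
Solve a·Δx + b·Δy = Δh: det = 230·105 − 65·80 = 18950.
∂h/∂x = [(+4.07)·105 − (+0.94)·80] / 18950 = +0.01858
∂h/∂y = [230·(+0.94) − 65·(+4.07)] / 18950 = -0.002551
h(135, 150) = 184.55 + (+0.01858)·(120) + (-0.002551)·(150) = 184.55 +2.230 -0.383 = 186.397 m.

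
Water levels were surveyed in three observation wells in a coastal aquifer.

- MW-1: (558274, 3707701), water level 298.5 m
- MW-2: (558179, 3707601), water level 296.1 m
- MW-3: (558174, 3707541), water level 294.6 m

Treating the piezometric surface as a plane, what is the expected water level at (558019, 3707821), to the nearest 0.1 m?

301.8 m

Taking MW-1 as reference: MW-2−MW-1 = (-95, -100, -2.4); MW-3−MW-1 = (-100, -160, -3.9).
Determinant of the coordinate differences = (-95)·(-160) − (-100)·(-100) = 5200.
∂h/∂x = [(-2.4)·(-160) − (-3.9)·(-100)] / 5200 = -0.001154
∂h/∂y = [(-95)·(-3.9) − (-100)·(-2.4)] / 5200 = +0.02510
h(558019, 3707821) = 298.5 + (-0.001154)·(-255) + (+0.02510)·(120) = 298.5 +0.294 +3.012 = 301.806 m.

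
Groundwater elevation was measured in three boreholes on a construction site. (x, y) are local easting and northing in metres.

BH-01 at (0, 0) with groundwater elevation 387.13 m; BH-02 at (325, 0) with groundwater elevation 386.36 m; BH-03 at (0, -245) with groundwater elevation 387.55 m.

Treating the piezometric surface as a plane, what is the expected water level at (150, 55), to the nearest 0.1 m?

386.7 m

∂h/∂x = (386.36 − 387.13) / (325 − 0) = -0.002369
∂h/∂y = (387.55 − 387.13) / (-245 − 0) = -0.001714
h(150, 55) = 387.13 + (-0.002369)·(150) + (-0.001714)·(55) = 387.13 -0.355 -0.094 = 386.680 m.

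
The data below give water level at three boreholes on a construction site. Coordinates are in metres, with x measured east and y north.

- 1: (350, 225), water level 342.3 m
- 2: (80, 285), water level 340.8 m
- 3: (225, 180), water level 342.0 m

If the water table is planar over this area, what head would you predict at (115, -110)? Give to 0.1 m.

Three-point gradient (reference 1): Δ to 2 = (-270, 60, -1.5), Δ to 3 = (-125, -45, -0.3).
∂h/∂x = +0.004351, ∂h/∂y = -0.005420 (det = 19650).
h(115, -110) = 342.3 + (+0.004351)·(-235) + (-0.005420)·(-335) = 342.3 -1.023 +1.816 = 343.093 m.

343.1 m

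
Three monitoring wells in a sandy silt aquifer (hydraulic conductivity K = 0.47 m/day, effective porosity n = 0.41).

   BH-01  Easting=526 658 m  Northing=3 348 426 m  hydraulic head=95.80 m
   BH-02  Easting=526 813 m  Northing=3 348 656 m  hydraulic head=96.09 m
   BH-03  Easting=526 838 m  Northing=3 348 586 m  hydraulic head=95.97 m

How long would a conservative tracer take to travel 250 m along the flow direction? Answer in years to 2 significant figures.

370 years

Differences from BH-01: to BH-02 (Δx, Δy, Δh) = (155, 230, +0.29); to BH-03 = (180, 160, +0.17).
Determinant of the coordinate differences = 155·160 − 180·230 = -16600.
∂h/∂x = [(+0.29)·160 − (+0.17)·230] / -16600 = -0.0004398
∂h/∂y = [155·(+0.17) − 180·(+0.29)] / -16600 = +0.001557
|∇h| = √(-0.0004398² + 0.001557²) = 0.001618
Seepage velocity v = K·i/n = 0.47 × 0.001618 / 0.41 = 0.001855 m/day.
t = 250 / 0.001855 = 1.348e+05 days = 369 years.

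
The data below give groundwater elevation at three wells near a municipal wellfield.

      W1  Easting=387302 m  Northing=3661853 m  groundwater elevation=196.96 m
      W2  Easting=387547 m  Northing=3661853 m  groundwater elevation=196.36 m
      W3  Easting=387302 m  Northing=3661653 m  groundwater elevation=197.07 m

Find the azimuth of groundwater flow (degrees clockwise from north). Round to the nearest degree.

077°

∂h/∂x = (196.36 − 196.96) / (387547 − 387302) = -0.002449
∂h/∂y = (197.07 − 196.96) / (3661653 − 3661853) = -0.0005500
Flow direction (−∇h) has components (+0.002449 E, +0.0005500 N).
Azimuth = atan2(E, N) = atan2(+0.002449, +0.0005500) = 77.3° ≈ 077°.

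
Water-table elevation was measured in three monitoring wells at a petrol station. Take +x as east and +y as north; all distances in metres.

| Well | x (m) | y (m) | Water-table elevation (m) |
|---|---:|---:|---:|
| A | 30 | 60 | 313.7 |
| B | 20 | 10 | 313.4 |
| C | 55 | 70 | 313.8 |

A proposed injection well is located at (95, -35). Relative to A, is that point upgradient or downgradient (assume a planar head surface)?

downgradient

Taking A as reference: B−A = (-10, -50, -0.3); C−A = (25, 10, +0.1).
Solve a·Δx + b·Δy = Δh: det = (-10)·10 − 25·(-50) = 1150.
∂h/∂x = [(-0.3)·10 − (+0.1)·(-50)] / 1150 = +0.001739
∂h/∂y = [(-10)·(+0.1) − 25·(-0.3)] / 1150 = +0.005652
Head at (95, -35) = 313.7 + (+0.001739)·(65) + (+0.005652)·(-95) = 313.28 m.
That is lower than the 313.7 m at A, so the point is downgradient.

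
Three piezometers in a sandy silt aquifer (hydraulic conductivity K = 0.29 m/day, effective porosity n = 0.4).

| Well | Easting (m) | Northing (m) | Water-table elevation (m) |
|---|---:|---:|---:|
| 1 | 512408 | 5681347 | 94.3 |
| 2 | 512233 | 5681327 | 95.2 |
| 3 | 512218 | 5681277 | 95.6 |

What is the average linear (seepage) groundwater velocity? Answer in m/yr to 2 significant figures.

With h = a·x + b·y + c and 1 as origin, the differences give:
  (-175)·a + (-20)·b = +0.9
  (-190)·a + (-70)·b = +1.3
Eliminate b (×(-70) and ×(-20), subtract): 8450·a = -37.00 → a = ∂h/∂x = -0.004379
Back-substitute: b = ∂h/∂y = -0.006686.
|∇h| = √(-0.004379² + -0.006686²) = 0.007992
Seepage velocity v = K·i/n = 0.29 × 0.007992 / 0.4 = 0.005794 m/day = 2.116 m/yr.

2.1 m/yr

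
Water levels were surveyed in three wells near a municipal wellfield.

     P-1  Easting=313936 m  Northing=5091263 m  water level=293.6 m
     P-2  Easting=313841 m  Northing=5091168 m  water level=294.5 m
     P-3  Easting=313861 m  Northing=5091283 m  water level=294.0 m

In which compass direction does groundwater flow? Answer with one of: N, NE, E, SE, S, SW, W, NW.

NE

Taking P-1 as reference: P-2−P-1 = (-95, -95, +0.9); P-3−P-1 = (-75, 20, +0.4).
Solve a·Δx + b·Δy = Δh: det = (-95)·20 − (-75)·(-95) = -9025.
∂h/∂x = [(+0.9)·20 − (+0.4)·(-95)] / -9025 = -0.006205
∂h/∂y = [(-95)·(+0.4) − (-75)·(+0.9)] / -9025 = -0.003269
Flow = −∇h = (+0.006205 east, +0.003269 north), which points northeast.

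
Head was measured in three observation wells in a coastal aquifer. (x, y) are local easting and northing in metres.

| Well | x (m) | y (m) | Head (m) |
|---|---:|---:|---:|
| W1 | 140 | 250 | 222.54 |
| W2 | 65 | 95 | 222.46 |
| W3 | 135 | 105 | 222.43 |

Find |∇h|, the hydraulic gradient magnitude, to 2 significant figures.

0.00095

Taking W1 as reference: W2−W1 = (-75, -155, -0.08); W3−W1 = (-5, -145, -0.11).
Solve a·Δx + b·Δy = Δh: det = (-75)·(-145) − (-5)·(-155) = 10100.
∂h/∂x = [(-0.08)·(-145) − (-0.11)·(-155)] / 10100 = -0.0005396
∂h/∂y = [(-75)·(-0.11) − (-5)·(-0.08)] / 10100 = +0.0007772
|∇h| = √(-0.0005396² + 0.0007772²) = 0.0009462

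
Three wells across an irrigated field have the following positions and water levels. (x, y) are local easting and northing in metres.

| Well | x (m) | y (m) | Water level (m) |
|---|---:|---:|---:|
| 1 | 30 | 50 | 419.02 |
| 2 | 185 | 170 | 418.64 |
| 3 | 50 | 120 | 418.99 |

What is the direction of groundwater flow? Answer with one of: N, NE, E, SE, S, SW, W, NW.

With h = a·x + b·y + c and 1 as origin, the differences give:
  155·a + 120·b = -0.38
  20·a + 70·b = -0.03
Eliminate b (×70 and ×120, subtract): 8450·a = -23.000 → a = ∂h/∂x = -0.002722
Back-substitute: b = ∂h/∂y = +0.0003491.
Flow = −∇h = (+0.002722 east, -0.0003491 north), which points east.

E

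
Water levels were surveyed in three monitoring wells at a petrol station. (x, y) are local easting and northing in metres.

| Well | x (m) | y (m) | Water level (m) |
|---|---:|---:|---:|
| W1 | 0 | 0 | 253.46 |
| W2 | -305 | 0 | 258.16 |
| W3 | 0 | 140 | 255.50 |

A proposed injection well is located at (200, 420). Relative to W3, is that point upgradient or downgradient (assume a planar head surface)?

upgradient

∂h/∂x = (258.16 − 253.46) / (-305 − 0) = -0.01541
∂h/∂y = (255.50 − 253.46) / (140 − 0) = +0.01457
Head at (200, 420) = 253.46 + (-0.01541)·(200) + (+0.01457)·(420) = 256.50 m.
That is higher than the 255.50 m at W3, so the point is upgradient.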